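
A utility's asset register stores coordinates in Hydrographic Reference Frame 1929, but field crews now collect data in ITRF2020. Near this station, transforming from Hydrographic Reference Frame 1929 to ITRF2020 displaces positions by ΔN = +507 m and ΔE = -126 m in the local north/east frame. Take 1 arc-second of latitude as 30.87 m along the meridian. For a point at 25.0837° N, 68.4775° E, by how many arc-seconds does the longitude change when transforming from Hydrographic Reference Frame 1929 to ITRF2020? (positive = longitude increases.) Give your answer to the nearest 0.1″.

At latitude 25.0837°, cos φ = 0.905689.
1″ of longitude at this latitude = 30.87 × cos φ = 27.9586 m, so Δλ = -126.0 / 27.9586 = -4.507″.

Δλ = -4.5″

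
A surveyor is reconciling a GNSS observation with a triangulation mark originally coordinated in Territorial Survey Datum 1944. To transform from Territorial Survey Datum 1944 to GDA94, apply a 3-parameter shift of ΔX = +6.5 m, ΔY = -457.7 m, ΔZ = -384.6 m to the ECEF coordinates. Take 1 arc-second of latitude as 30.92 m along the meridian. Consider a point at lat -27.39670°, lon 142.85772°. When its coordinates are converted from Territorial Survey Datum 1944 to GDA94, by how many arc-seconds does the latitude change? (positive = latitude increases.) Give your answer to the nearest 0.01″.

Δφ = -15.23″

sin φ = -0.460149, cos φ = 0.887842, sin λ = 0.603796, cos λ = -0.797139.
North component: ΔN = −sin φ cos λ·ΔX − sin φ sin λ·ΔY + cos φ·ΔZ = −(-0.460149)(-0.797139)(6.5) − (-0.460149)(0.603796)(-457.7) + (0.887842)(-384.6) = -471.01 m.
1° of latitude spans 3600 × 30.92 = 111312 m, so Δφ = -471.01 / 111312 × 3600 = -15.233″.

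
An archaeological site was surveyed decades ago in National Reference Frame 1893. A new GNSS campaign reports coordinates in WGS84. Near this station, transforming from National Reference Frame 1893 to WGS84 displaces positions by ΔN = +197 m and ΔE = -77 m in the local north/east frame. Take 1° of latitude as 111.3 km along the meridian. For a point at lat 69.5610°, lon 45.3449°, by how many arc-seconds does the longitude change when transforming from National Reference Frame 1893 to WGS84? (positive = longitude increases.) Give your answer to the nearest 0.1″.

Δλ = -7.1″

At latitude 69.5610°, cos φ = 0.349210.
1° of longitude at this latitude = 111.3 × cos φ = 38.87 km, so Δλ = -77.0 / 38867.1 = -0.0019811° = -7.132″.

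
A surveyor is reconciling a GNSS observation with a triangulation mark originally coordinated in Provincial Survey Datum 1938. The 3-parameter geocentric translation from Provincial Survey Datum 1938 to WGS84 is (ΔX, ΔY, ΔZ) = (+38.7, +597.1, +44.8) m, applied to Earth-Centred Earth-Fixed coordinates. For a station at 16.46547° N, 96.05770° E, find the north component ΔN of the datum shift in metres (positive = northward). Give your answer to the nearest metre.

At φ = 16.46547°, λ = 96.05770°: sin φ = 0.283437, cos φ = 0.958991, sin λ = 0.994416, cos λ = -0.105530.
ΔN = −sin φ cos λ·ΔX − sin φ sin λ·ΔY + cos φ·ΔZ = −(0.283437)(-0.105530)(38.7) − (0.283437)(0.994416)(597.1) + (0.958991)(44.8) = -124.18 m.

ΔN = -124 m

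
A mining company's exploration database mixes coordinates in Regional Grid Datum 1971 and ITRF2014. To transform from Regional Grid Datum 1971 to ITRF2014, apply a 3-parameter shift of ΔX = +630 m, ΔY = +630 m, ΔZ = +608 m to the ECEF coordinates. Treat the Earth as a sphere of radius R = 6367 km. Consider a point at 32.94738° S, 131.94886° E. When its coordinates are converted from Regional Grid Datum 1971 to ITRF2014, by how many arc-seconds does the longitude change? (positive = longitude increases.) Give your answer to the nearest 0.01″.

Δλ = -34.35″

sin φ = -0.543869, cos φ = 0.839170, sin λ = 0.743742, cos λ = -0.668467.
East component: ΔE = −sin λ·ΔX + cos λ·ΔY = −(0.743742)(630) + (-0.668467)(630) = -889.69 m.
1° of latitude spans πR/180 = 111125 m; at latitude φ, 1° of longitude spans that × cos φ = 93252.9 m, so Δλ = -889.69 / 93252.9 × 3600 = -34.346″.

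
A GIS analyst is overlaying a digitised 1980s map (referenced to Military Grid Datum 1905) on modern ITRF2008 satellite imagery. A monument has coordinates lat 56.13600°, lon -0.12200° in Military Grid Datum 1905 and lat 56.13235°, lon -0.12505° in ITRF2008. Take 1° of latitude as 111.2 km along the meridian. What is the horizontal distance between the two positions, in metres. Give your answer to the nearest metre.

Δφ = 56.13235° − 56.13600° = -0.00365°; Δλ = -0.12505° − -0.12200° = -0.00305°.
ΔN = Δφ × 111200 = -405.9 m; ΔE = Δλ × 111200 × cos(56.13600°) = -0.00305 × 111200 × 0.557223 = -189.0 m.
Distance = √(ΔE² + ΔN²) = √((-189.0)² + (-405.9)²) = 447.7 m.

448 m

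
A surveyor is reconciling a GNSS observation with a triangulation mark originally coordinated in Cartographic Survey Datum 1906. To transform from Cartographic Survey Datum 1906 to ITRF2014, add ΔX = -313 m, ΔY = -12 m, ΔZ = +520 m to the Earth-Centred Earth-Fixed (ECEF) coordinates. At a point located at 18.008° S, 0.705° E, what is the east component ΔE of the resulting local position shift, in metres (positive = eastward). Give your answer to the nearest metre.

ΔE = -8 m

The local east axis at (φ, λ) is (−sin λ, cos λ, 0), so ΔE = −sin(0.705°)·(-313) + cos(0.705°)·(-12) = -8.15 m.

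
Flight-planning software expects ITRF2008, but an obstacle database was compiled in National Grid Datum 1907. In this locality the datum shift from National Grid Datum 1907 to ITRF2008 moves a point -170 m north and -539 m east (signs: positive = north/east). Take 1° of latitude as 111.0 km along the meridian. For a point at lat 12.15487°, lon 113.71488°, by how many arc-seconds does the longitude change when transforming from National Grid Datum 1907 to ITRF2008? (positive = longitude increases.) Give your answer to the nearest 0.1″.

At latitude 12.15487°, cos φ = 0.977582.
1° of longitude at this latitude = 111.0 × cos φ = 108.51 km, so Δλ = -539.0 / 108511.6 = -0.0049672° = -17.882″.

Δλ = -17.9″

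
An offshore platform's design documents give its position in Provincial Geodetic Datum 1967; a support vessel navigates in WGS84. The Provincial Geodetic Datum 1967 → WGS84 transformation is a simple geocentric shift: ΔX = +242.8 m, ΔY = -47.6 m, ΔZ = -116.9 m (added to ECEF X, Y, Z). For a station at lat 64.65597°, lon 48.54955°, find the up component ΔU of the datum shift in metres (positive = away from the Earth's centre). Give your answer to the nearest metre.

The local up (radial) axis is (cos φ cos λ, cos φ sin λ, sin φ), giving ΔU = 68.800 − 15.272 − 105.649 = -52.12 m.

ΔU = -52 m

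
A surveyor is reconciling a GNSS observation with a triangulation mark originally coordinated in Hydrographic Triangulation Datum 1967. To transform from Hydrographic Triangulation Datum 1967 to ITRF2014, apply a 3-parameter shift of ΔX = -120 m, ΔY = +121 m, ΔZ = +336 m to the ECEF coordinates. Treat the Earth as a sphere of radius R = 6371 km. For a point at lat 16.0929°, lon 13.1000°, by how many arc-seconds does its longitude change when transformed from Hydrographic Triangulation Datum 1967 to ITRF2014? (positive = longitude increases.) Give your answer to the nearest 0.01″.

sin φ = 0.277196, cos φ = 0.960814, sin λ = 0.226651, cos λ = 0.973976.
East component: ΔE = −sin λ·ΔX + cos λ·ΔY = −(0.226651)(-120) + (0.973976)(121) = 145.05 m.
1° of latitude spans πR/180 = 111195 m; at latitude φ, 1° of longitude spans that × cos φ = 106837.6 m, so Δλ = 145.05 / 106837.6 × 3600 = 4.888″.

Δλ = 4.89″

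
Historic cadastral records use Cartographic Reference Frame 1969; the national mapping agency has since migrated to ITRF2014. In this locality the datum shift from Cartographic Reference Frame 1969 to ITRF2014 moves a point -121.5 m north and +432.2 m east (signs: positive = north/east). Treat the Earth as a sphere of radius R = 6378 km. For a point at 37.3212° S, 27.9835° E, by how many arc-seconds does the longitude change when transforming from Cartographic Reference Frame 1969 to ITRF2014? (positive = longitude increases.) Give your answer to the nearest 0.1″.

Δλ = 17.6″

At latitude -37.3212°, cos φ = 0.795249.
One radian of longitude at latitude φ spans R cos φ, so Δλ = ΔE / (R cos φ) = 432.2 / (6378000 × 0.795249) = 8.5211e-05 rad = 17.576″.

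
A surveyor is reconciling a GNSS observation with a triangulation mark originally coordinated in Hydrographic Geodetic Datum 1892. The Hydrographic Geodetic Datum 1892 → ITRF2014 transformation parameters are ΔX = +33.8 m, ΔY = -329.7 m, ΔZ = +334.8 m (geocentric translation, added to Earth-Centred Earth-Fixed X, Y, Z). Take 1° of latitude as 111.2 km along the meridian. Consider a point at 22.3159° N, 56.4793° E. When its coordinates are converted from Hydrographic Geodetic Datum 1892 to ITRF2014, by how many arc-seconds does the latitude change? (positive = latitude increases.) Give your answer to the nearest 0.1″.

sin φ = 0.379713, cos φ = 0.925104, sin λ = 0.833686, cos λ = 0.552238.
North component: ΔN = −sin φ cos λ·ΔX − sin φ sin λ·ΔY + cos φ·ΔZ = −(0.379713)(0.552238)(33.8) − (0.379713)(0.833686)(-329.7) + (0.925104)(334.8) = 407.01 m.
1° of latitude spans 111200 m, so Δφ = 407.01 / 111200 × 3600 = 13.177″.

Δφ = 13.2″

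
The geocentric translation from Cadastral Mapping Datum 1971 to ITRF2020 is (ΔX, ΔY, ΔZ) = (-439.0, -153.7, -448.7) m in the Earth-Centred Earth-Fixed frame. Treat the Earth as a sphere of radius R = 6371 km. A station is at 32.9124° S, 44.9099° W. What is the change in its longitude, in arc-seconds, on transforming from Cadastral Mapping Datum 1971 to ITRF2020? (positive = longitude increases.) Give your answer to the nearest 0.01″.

Δλ = -16.15″

sin φ = -0.543356, cos φ = 0.839502, sin λ = -0.705994, cos λ = 0.708218.
East component: ΔE = −sin λ·ΔX + cos λ·ΔY = −(-0.705994)(-439.0) + (0.708218)(-153.7) = -418.78 m.
1° of latitude spans πR/180 = 111195 m; at latitude φ, 1° of longitude spans that × cos φ = 93348.4 m, so Δλ = -418.78 / 93348.4 × 3600 = -16.151″.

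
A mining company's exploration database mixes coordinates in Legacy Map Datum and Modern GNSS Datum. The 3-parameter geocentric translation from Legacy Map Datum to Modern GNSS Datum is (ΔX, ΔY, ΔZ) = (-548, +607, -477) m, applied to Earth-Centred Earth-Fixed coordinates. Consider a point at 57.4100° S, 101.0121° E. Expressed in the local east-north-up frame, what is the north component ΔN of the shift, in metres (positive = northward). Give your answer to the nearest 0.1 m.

ΔN = 333.3 m

At φ = -57.4100°, λ = 101.0121°: sin φ = -0.842546, cos φ = 0.538624, sin λ = 0.981587, cos λ = -0.191016.
ΔN = −sin φ cos λ·ΔX − sin φ sin λ·ΔY + cos φ·ΔZ = −(-0.842546)(-0.191016)(-548) − (-0.842546)(0.981587)(607) + (0.538624)(-477) = 333.28 m.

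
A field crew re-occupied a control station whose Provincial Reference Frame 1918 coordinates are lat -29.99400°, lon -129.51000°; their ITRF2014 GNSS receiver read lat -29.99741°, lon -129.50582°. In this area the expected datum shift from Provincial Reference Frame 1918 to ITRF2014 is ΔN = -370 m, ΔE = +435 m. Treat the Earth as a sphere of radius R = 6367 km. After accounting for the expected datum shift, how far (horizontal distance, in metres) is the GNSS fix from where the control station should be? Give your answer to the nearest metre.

34 m

Observed coordinate differences: Δφ = -0.00341°, Δλ = +0.00418°.
Converting to metres (1° lat = 111125 m, cos φ = 0.866078): observed ΔN = -378.9 m, observed ΔE = 402.3 m.
Subtracting the expected shift leaves a residual of -378.9 − (-370) = -8.9 m north and 402.3 − (435) = -32.7 m east.
Residual distance = √((-8.9)² + (-32.7)²) = 33.9 m.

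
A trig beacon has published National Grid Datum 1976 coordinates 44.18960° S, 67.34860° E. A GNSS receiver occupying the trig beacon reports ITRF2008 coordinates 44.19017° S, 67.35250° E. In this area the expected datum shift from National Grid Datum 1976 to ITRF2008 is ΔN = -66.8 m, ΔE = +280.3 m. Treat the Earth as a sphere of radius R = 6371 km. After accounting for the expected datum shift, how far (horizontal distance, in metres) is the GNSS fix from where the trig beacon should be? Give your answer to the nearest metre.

31 m

Observed coordinate differences: Δφ = -0.00057°, Δλ = +0.00390°.
Converting to metres (1° lat = 111195 m, cos φ = 0.717037): observed ΔN = -63.4 m, observed ΔE = 311.0 m.
Subtracting the expected shift leaves a residual of -63.4 − (-66.8) = 3.4 m north and 311.0 − (280.3) = 30.7 m east.
Residual distance = √(3.4² + 30.7²) = 30.8 m.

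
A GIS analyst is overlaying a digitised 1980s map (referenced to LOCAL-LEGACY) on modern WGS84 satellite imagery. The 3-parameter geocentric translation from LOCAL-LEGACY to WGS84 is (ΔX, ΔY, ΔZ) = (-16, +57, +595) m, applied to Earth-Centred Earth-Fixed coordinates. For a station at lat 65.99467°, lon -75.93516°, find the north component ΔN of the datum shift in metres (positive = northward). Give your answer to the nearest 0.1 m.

ΔN = 296.1 m

The local north axis is (−sin φ cos λ, −sin φ sin λ, cos φ), giving ΔN = 3.552 + 50.509 + 242.059 = 296.12 m.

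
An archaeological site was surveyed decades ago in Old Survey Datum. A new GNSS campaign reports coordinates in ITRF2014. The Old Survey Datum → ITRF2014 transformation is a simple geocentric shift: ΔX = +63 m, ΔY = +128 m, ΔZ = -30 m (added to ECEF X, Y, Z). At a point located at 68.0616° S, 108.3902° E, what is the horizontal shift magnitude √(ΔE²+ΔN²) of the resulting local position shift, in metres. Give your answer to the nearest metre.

130 m

The local east axis at (φ, λ) is (−sin λ, cos λ, 0), so ΔE = −sin(108.3902°)·63 + cos(108.3902°)·128 = -100.16 m.
The local north axis is (−sin φ cos λ, −sin φ sin λ, cos φ), giving ΔN = -18.436 + 112.667 − 11.208 = 83.02 m.
Horizontal magnitude = √(ΔE² + ΔN²) = √((-100.16)² + 83.02²) = 130.10 m.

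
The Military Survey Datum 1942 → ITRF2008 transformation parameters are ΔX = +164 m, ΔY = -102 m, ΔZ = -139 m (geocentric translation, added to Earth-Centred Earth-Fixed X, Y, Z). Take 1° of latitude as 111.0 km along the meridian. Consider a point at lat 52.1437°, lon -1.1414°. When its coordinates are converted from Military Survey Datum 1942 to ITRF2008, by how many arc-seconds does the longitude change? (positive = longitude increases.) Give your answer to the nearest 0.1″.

Δλ = -5.2″

sin φ = 0.789552, cos φ = 0.613683, sin λ = -0.019920, cos λ = 0.999802.
East component: ΔE = −sin λ·ΔX + cos λ·ΔY = −(-0.019920)(164) + (0.999802)(-102) = -98.71 m.
1° of latitude spans 111000 m; at latitude φ, 1° of longitude spans that × cos φ = 68118.8 m, so Δλ = -98.71 / 68118.8 × 3600 = -5.217″.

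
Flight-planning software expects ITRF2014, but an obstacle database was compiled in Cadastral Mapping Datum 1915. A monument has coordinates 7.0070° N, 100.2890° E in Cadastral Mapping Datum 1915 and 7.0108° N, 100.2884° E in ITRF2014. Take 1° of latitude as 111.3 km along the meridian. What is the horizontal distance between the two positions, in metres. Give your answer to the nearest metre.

428 m

Δφ = 7.0108° − 7.0070° = +0.0038°; Δλ = 100.2884° − 100.2890° = -0.0006°.
ΔN = Δφ × 111300 = 422.9 m; ΔE = Δλ × 111300 × cos(7.0070°) = -0.0006 × 111300 × 0.992531 = -66.3 m.
Distance = √(ΔE² + ΔN²) = √((-66.3)² + 422.9²) = 428.1 m.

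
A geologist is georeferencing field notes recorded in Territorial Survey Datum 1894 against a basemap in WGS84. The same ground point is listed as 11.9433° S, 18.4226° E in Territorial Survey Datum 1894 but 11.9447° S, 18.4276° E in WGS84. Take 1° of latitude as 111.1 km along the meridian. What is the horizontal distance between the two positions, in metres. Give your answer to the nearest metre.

565 m

Δφ = -11.9447° − -11.9433° = -0.0014°; Δλ = 18.4276° − 18.4226° = +0.0050°.
ΔN = Δφ × 111100 = -155.5 m; ΔE = Δλ × 111100 × cos(-11.9433°) = +0.0050 × 111100 × 0.978353 = 543.5 m.
Distance = √(ΔE² + ΔN²) = √(543.5² + (-155.5)²) = 565.3 m.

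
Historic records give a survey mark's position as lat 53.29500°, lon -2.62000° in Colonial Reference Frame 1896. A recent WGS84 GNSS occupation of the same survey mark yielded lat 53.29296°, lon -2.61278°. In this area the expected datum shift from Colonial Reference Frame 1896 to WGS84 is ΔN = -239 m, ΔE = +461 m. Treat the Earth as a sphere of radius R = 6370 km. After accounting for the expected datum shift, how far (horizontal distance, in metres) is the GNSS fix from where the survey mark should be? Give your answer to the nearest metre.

Observed coordinate differences: Δφ = -0.00204°, Δλ = +0.00722°.
Converting to metres (1° lat = 111177 m, cos φ = 0.597695): observed ΔN = -226.8 m, observed ΔE = 479.8 m.
Subtracting the expected shift leaves a residual of -226.8 − (-239) = 12.2 m north and 479.8 − (461) = 18.8 m east.
Residual distance = √(12.2² + 18.8²) = 22.4 m.

22 m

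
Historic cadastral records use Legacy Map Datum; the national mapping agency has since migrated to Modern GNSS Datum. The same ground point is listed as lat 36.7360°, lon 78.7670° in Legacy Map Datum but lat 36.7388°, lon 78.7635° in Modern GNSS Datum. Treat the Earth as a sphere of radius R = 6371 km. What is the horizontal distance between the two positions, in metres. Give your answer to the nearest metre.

441 m

Δφ = 36.7388° − 36.7360° = +0.0028°; Δλ = 78.7635° − 78.7670° = -0.0035°.
1° along a meridian = πR/180 = 111195 m.
ΔN = Δφ × 111195 = 311.3 m; ΔE = Δλ × 111195 × cos(36.7360°) = -0.0035 × 111195 × 0.801400 = -311.9 m.
Distance = √(ΔE² + ΔN²) = √((-311.9)² + 311.3²) = 440.7 m.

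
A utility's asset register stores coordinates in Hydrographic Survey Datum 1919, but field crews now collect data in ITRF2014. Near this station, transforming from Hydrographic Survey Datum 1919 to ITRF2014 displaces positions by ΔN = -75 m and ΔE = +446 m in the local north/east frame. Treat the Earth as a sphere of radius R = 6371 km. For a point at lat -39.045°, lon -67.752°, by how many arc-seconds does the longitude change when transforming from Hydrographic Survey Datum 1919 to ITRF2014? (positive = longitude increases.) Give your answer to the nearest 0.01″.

At latitude -39.045°, cos φ = 0.776651.
One radian of longitude at latitude φ spans R cos φ, so Δλ = ΔE / (R cos φ) = 446.0 / (6371000 × 0.776651) = 9.0137e-05 rad = 18.592″.

Δλ = 18.59″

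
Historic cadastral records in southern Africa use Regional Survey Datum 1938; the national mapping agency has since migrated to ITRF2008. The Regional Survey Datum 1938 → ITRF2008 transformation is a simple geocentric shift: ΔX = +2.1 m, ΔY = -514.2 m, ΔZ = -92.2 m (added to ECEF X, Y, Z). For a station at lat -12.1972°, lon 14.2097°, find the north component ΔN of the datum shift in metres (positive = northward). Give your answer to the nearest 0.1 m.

At φ = -12.1972°, λ = 14.2097°: sin φ = -0.211277, cos φ = 0.977426, sin λ = 0.245472, cos λ = 0.969404.
ΔN = −sin φ cos λ·ΔX − sin φ sin λ·ΔY + cos φ·ΔZ = −(-0.211277)(0.969404)(2.1) − (-0.211277)(0.245472)(-514.2) + (0.977426)(-92.2) = -116.36 m.

ΔN = -116.4 m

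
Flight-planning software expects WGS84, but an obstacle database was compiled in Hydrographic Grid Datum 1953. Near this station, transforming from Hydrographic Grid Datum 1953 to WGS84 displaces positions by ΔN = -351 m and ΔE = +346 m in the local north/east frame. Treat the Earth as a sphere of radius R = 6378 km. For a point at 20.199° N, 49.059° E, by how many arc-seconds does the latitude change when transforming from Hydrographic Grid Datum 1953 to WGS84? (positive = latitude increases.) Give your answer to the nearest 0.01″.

On a sphere of radius R, 1 rad of latitude = R, so Δφ = ΔN / R = -351.0 / 6378000 = -5.5033e-05 rad = -11.351″.

Δφ = -11.35″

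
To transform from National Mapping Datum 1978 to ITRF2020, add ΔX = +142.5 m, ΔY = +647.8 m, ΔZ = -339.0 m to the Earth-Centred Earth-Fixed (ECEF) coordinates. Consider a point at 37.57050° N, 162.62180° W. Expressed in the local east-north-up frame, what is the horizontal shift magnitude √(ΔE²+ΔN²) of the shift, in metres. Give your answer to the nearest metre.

The local east axis at (φ, λ) is (−sin λ, cos λ, 0), so ΔE = −sin(-162.62180°)·142.5 + cos(-162.62180°)·647.8 = -575.67 m.
The local north axis is (−sin φ cos λ, −sin φ sin λ, cos φ), giving ΔN = 82.921 + 117.974 − 268.693 = -67.80 m.
Horizontal magnitude = √(ΔE² + ΔN²) = √((-575.67)² + (-67.80)²) = 579.65 m.

580 m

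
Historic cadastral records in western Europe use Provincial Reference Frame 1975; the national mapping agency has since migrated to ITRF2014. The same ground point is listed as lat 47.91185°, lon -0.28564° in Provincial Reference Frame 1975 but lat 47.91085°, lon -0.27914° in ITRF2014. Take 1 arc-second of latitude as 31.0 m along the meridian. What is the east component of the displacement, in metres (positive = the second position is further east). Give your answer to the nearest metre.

ΔE = 486 m

Δφ = 47.91085° − 47.91185° = -0.00100°; Δλ = -0.27914° − -0.28564° = +0.00650°.
1° of latitude = 3600 × 31.00 = 111600 m.
ΔN = Δφ × 111600 = -111.6 m; ΔE = Δλ × 111600 × cos(47.91185°) = +0.00650 × 111600 × 0.670273 = 486.2 m.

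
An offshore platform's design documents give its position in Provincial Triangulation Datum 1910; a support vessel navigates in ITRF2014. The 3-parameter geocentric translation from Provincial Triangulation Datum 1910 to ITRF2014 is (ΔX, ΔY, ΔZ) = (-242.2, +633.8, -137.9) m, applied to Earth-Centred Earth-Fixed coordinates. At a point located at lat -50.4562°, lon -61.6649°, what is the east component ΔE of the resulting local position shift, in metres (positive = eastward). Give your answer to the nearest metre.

At φ = -50.4562°, λ = -61.6649°: sin φ = -0.771138, cos φ = 0.636668, sin λ = -0.880187, cos λ = 0.474628.
ΔE = −sin λ·ΔX + cos λ·ΔY = −(-0.880187)·(-242.2) + (0.474628)·(633.8) = 87.64 m.

ΔE = 88 m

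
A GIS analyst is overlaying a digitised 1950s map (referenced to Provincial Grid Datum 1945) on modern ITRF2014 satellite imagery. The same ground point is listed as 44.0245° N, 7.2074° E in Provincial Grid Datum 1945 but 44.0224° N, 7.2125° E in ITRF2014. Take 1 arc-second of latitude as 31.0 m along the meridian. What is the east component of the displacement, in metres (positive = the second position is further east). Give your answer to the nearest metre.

ΔE = 409 m

Δφ = 44.0224° − 44.0245° = -0.0021°; Δλ = 7.2125° − 7.2074° = +0.0051°.
1° of latitude = 3600 × 31.00 = 111600 m.
ΔN = Δφ × 111600 = -234.4 m; ΔE = Δλ × 111600 × cos(44.0245°) = +0.0051 × 111600 × 0.719043 = 409.3 m.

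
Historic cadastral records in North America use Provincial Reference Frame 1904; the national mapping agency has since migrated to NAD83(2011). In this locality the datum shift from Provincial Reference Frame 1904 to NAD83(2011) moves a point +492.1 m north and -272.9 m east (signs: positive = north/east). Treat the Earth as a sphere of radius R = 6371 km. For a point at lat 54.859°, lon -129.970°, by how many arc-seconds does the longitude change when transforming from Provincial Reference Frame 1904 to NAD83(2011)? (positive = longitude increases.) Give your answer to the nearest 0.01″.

At latitude 54.859°, cos φ = 0.575591.
One radian of longitude at latitude φ spans R cos φ, so Δλ = ΔE / (R cos φ) = -272.9 / (6371000 × 0.575591) = -7.4419e-05 rad = -15.350″.

Δλ = -15.35″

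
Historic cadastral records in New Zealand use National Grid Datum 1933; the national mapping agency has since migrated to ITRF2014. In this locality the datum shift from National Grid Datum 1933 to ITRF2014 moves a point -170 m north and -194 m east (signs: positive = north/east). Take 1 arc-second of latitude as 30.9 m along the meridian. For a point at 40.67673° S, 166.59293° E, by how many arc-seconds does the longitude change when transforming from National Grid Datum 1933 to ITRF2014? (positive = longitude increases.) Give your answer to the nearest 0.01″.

At latitude -40.67673°, cos φ = 0.758399.
1″ of longitude at this latitude = 30.90 × cos φ = 23.4345 m, so Δλ = -194.0 / 23.4345 = -8.278″.

Δλ = -8.28″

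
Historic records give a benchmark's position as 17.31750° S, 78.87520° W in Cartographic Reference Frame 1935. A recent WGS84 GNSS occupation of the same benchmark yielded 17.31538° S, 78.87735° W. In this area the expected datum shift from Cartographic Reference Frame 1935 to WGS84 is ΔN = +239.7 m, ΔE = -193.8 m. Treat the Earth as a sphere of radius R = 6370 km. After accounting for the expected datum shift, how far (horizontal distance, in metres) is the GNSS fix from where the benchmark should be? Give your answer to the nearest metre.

35 m

Observed coordinate differences: Δφ = +0.00212°, Δλ = -0.00215°.
Converting to metres (1° lat = 111177 m, cos φ = 0.954670): observed ΔN = 235.7 m, observed ΔE = -228.2 m.
Subtracting the expected shift leaves a residual of 235.7 − (239.7) = -4.0 m north and -228.2 − (-193.8) = -34.4 m east.
Residual distance = √((-4.0)² + (-34.4)²) = 34.6 m.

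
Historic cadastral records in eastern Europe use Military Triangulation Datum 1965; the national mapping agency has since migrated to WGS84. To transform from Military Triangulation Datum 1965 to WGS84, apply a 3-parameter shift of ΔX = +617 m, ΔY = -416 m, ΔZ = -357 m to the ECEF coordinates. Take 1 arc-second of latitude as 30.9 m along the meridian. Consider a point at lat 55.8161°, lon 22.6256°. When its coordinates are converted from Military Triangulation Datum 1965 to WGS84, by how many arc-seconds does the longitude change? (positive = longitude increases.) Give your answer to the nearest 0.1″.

sin φ = 0.827238, cos φ = 0.561851, sin λ = 0.384708, cos λ = 0.923038.
East component: ΔE = −sin λ·ΔX + cos λ·ΔY = −(0.384708)(617) + (0.923038)(-416) = -621.35 m.
1° of latitude spans 3600 × 30.90 = 111240 m; at latitude φ, 1° of longitude spans that × cos φ = 62500.3 m, so Δλ = -621.35 / 62500.3 × 3600 = -35.790″.

Δλ = -35.8″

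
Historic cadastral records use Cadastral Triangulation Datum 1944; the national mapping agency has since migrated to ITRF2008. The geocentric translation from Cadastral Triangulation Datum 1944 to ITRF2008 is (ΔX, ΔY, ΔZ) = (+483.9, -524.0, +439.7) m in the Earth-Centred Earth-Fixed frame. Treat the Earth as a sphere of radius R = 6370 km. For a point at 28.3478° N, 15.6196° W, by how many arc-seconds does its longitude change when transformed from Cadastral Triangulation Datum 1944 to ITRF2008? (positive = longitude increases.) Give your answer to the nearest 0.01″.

sin φ = 0.474823, cos φ = 0.880082, sin λ = -0.269249, cos λ = 0.963071.
East component: ΔE = −sin λ·ΔX + cos λ·ΔY = −(-0.269249)(483.9) + (0.963071)(-524.0) = -374.36 m.
1° of latitude spans πR/180 = 111177 m; at latitude φ, 1° of longitude spans that × cos φ = 97845.2 m, so Δλ = -374.36 / 97845.2 × 3600 = -13.774″.

Δλ = -13.77″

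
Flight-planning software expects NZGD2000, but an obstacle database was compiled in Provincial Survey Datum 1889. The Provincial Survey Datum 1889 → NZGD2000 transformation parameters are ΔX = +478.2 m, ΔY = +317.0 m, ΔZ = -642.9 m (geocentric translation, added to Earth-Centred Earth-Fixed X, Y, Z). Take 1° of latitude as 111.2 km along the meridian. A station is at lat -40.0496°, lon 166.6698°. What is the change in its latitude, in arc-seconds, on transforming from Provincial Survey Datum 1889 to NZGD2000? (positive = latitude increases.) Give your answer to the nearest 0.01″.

Δφ = -24.10″

sin φ = -0.643451, cos φ = 0.765488, sin λ = 0.230563, cos λ = -0.973057.
North component: ΔN = −sin φ cos λ·ΔX − sin φ sin λ·ΔY + cos φ·ΔZ = −(-0.643451)(-0.973057)(478.2) − (-0.643451)(0.230563)(317.0) + (0.765488)(-642.9) = -744.51 m.
1° of latitude spans 111200 m, so Δφ = -744.51 / 111200 × 3600 = -24.103″.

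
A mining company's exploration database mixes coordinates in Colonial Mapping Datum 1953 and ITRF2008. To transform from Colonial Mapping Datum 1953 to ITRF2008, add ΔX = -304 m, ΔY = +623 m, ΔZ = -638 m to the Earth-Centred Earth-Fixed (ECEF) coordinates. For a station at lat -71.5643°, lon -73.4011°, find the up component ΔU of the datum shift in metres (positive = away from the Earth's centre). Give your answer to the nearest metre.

At φ = -71.5643°, λ = -73.4011°: sin φ = -0.948679, cos φ = 0.316240, sin λ = -0.958328, cos λ = 0.285670.
ΔU = cos φ cos λ·ΔX + cos φ sin λ·ΔY + sin φ·ΔZ = (0.316240)(0.285670)(-304) + (0.316240)(-0.958328)(623) + (-0.948679)(-638) = 388.99 m.

ΔU = 389 m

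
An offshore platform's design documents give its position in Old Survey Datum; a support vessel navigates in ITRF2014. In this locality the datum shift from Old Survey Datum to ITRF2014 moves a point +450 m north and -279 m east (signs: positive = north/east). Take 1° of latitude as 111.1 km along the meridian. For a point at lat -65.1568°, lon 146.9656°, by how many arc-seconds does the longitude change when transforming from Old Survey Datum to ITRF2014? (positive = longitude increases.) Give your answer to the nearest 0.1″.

Δλ = -21.5″

At latitude -65.1568°, cos φ = 0.420136.
1° of longitude at this latitude = 111.1 × cos φ = 46.68 km, so Δλ = -279.0 / 46677.2 = -0.0059772° = -21.518″.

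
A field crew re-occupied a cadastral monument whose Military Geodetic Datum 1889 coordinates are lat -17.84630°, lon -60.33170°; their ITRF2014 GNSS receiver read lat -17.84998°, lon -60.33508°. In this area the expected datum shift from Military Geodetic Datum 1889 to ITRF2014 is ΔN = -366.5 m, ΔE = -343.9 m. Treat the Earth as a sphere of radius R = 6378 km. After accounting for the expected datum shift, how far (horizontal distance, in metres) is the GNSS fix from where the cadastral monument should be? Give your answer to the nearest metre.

45 m

Observed coordinate differences: Δφ = -0.00368°, Δλ = -0.00338°.
Converting to metres (1° lat = 111317 m, cos φ = 0.951882): observed ΔN = -409.6 m, observed ΔE = -358.1 m.
Subtracting the expected shift leaves a residual of -409.6 − (-366.5) = -43.1 m north and -358.1 − (-343.9) = -14.2 m east.
Residual distance = √((-43.1)² + (-14.2)²) = 45.4 m.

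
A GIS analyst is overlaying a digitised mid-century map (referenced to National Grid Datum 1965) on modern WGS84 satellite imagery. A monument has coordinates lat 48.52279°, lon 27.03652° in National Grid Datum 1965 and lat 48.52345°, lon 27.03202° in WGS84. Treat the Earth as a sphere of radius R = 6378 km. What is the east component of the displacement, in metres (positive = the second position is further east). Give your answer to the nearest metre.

ΔE = -332 m

Δφ = 48.52345° − 48.52279° = +0.00066°; Δλ = 27.03202° − 27.03652° = -0.00450°.
1° along a meridian = πR/180 = 111317 m.
ΔN = Δφ × 111317 = 73.5 m; ΔE = Δλ × 111317 × cos(48.52279°) = -0.00450 × 111317 × 0.662322 = -331.8 m.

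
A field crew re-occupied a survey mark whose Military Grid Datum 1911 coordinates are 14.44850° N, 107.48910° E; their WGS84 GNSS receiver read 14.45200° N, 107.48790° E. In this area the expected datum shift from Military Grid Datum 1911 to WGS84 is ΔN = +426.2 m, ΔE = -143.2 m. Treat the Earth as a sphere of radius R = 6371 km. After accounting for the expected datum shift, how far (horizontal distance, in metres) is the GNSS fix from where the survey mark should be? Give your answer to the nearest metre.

40 m

Observed coordinate differences: Δφ = +0.00350°, Δλ = -0.00120°.
Converting to metres (1° lat = 111195 m, cos φ = 0.968372): observed ΔN = 389.2 m, observed ΔE = -129.2 m.
Subtracting the expected shift leaves a residual of 389.2 − (426.2) = -37.0 m north and -129.2 − (-143.2) = 14.0 m east.
Residual distance = √((-37.0)² + 14.0²) = 39.6 m.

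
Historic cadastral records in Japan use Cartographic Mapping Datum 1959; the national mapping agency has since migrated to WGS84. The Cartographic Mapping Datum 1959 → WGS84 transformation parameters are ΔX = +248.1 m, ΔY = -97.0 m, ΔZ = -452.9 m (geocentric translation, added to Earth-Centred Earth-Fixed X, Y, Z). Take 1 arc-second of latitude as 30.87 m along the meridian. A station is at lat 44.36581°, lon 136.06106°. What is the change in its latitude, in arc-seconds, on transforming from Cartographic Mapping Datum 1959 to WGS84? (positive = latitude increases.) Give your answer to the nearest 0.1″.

sin φ = 0.699237, cos φ = 0.714890, sin λ = 0.693891, cos λ = -0.720080.
North component: ΔN = −sin φ cos λ·ΔX − sin φ sin λ·ΔY + cos φ·ΔZ = −(0.699237)(-0.720080)(248.1) − (0.699237)(0.693891)(-97.0) + (0.714890)(-452.9) = -151.79 m.
1° of latitude spans 3600 × 30.87 = 111132 m, so Δφ = -151.79 / 111132 × 3600 = -4.917″.

Δφ = -4.9″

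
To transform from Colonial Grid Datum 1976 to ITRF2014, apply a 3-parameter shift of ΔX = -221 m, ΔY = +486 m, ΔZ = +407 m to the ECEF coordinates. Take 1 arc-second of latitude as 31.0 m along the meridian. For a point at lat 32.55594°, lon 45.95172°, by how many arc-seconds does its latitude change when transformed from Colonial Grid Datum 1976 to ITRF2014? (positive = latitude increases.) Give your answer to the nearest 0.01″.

Δφ = 7.67″

sin φ = 0.538123, cos φ = 0.842866, sin λ = 0.718754, cos λ = 0.695264.
North component: ΔN = −sin φ cos λ·ΔX − sin φ sin λ·ΔY + cos φ·ΔZ = −(0.538123)(0.695264)(-221) − (0.538123)(0.718754)(486) + (0.842866)(407) = 237.76 m.
1° of latitude spans 3600 × 31.00 = 111600 m, so Δφ = 237.76 / 111600 × 3600 = 7.670″.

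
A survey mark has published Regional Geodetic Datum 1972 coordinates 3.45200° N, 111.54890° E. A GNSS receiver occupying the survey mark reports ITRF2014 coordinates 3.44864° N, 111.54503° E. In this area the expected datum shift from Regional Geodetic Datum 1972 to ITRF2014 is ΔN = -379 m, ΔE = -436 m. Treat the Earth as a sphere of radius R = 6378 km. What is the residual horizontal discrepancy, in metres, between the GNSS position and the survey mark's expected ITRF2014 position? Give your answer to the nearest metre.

8 m

Observed coordinate differences: Δφ = -0.00336°, Δλ = -0.00387°.
Converting to metres (1° lat = 111317 m, cos φ = 0.998186): observed ΔN = -374.0 m, observed ΔE = -430.0 m.
Subtracting the expected shift leaves a residual of -374.0 − (-379) = 5.0 m north and -430.0 − (-436) = 6.0 m east.
Residual distance = √(5.0² + 6.0²) = 7.8 m.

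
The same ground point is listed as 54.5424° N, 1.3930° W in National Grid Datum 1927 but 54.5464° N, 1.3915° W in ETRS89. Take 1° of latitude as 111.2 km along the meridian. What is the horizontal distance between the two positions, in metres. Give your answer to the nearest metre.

455 m

Δφ = 54.5464° − 54.5424° = +0.0040°; Δλ = -1.3915° − -1.3930° = +0.0015°.
ΔN = Δφ × 111200 = 444.8 m; ΔE = Δλ × 111200 × cos(54.5424°) = +0.0015 × 111200 × 0.580100 = 96.8 m.
Distance = √(ΔE² + ΔN²) = √(96.8² + 444.8²) = 455.2 m.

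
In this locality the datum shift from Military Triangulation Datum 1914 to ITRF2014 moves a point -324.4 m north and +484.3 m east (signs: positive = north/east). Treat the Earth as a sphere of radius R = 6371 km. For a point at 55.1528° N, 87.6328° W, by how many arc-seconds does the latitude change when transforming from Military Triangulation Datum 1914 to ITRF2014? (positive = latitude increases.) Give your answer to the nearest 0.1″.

Δφ = -10.5″

On a sphere of radius R, 1 rad of latitude = R, so Δφ = ΔN / R = -324.4 / 6371000 = -5.0918e-05 rad = -10.503″.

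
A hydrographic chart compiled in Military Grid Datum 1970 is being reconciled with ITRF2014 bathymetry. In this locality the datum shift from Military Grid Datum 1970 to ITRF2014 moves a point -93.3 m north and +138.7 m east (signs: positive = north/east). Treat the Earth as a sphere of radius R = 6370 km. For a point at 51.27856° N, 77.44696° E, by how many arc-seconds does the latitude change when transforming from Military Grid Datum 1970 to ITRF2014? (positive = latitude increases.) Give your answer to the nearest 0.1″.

On a sphere of radius R, 1 rad of latitude = R, so Δφ = ΔN / R = -93.3 / 6370000 = -1.4647e-05 rad = -3.021″.

Δφ = -3.0″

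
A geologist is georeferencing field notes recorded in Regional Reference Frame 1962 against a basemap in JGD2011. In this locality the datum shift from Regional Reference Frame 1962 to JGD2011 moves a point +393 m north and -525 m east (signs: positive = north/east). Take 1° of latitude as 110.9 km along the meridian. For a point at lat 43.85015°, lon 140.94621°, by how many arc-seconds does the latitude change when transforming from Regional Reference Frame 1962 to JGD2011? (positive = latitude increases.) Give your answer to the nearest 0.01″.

1° of latitude = 110.9 km, so Δφ = 393.0 / 110900 = 0.0035437° = 12.757″.

Δφ = 12.76″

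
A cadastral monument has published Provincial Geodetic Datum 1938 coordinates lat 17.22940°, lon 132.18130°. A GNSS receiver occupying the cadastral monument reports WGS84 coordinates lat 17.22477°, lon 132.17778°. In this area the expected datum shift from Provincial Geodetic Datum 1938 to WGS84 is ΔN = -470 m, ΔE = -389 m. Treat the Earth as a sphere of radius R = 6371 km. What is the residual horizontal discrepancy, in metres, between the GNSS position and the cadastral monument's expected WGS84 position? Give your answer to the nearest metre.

47 m

Observed coordinate differences: Δφ = -0.00463°, Δλ = -0.00352°.
Converting to metres (1° lat = 111195 m, cos φ = 0.955127): observed ΔN = -514.8 m, observed ΔE = -373.8 m.
Subtracting the expected shift leaves a residual of -514.8 − (-470) = -44.8 m north and -373.8 − (-389) = 15.2 m east.
Residual distance = √((-44.8)² + 15.2²) = 47.3 m.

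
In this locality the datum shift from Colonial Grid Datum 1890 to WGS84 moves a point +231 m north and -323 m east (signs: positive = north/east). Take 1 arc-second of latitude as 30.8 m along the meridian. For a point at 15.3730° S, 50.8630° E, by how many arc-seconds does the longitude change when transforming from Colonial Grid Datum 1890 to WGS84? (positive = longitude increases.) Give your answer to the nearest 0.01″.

Δλ = -10.88″

At latitude -15.3730°, cos φ = 0.964220.
1″ of longitude at this latitude = 30.80 × cos φ = 29.6980 m, so Δλ = -323.0 / 29.6980 = -10.876″.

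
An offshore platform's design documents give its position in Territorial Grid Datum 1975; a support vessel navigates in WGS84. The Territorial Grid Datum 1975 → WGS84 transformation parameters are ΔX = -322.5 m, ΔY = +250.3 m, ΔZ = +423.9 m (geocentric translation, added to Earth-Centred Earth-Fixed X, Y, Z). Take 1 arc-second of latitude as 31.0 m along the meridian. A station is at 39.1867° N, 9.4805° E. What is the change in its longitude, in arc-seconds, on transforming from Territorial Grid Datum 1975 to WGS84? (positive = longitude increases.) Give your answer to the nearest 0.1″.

sin φ = 0.631849, cos φ = 0.775091, sin λ = 0.164712, cos λ = 0.986342.
East component: ΔE = −sin λ·ΔX + cos λ·ΔY = −(0.164712)(-322.5) + (0.986342)(250.3) = 300.00 m.
1° of latitude spans 3600 × 31.00 = 111600 m; at latitude φ, 1° of longitude spans that × cos φ = 86500.2 m, so Δλ = 300.00 / 86500.2 × 3600 = 12.486″.

Δλ = 12.5″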